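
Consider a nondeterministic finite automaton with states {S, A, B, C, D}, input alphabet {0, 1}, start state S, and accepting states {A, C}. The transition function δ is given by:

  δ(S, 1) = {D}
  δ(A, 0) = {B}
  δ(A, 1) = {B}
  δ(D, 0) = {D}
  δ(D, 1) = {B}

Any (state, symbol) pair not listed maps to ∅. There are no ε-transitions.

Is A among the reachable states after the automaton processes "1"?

No

Start in {S}.
Read '1': {S} → {D}.
State A is not in {D}.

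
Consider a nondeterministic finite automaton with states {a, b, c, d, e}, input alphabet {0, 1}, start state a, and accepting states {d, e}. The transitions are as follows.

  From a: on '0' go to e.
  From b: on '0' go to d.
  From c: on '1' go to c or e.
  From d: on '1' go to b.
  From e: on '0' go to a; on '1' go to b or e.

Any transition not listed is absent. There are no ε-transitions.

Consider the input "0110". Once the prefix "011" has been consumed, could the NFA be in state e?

Yes

Start in {a}.
Read '0': {a} → {e}.
Read '1': {e} → {b, e}.
Read '1': {b, e} → {b, e}.
State e is in {b, e}.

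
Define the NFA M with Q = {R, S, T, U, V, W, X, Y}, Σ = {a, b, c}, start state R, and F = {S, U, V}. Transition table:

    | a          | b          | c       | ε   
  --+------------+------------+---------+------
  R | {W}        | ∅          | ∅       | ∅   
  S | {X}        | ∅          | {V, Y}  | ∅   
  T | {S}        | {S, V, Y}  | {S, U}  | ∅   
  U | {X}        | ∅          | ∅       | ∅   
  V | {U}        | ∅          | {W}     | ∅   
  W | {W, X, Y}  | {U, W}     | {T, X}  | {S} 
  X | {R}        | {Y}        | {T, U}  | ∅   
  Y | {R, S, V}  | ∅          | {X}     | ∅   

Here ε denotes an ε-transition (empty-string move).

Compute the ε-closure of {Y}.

Begin with {Y}.
No ε-moves leave this set, so the closure equals the set itself.

{Y}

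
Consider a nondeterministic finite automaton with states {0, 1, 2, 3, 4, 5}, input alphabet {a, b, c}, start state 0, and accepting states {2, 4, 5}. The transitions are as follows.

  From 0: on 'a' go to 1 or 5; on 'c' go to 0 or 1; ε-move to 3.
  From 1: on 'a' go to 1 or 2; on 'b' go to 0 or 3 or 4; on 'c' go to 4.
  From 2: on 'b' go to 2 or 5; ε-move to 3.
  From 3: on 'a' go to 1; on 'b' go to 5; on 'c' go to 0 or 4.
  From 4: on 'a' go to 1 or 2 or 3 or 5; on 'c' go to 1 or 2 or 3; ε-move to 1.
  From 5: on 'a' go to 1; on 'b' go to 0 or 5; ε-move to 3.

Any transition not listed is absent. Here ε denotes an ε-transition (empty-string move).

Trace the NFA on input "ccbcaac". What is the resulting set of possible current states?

{0, 1, 3, 4}

Start: ε-closure({0}) = {0, 3}.
Read 'c': {0, 3} → {0, 1, 3, 4}.
Read 'c': {0, 1, 3, 4} → {0, 1, 2, 3, 4}.
Read 'b': {0, 1, 2, 3, 4} → {0, 1, 2, 3, 4, 5}.
Read 'c': {0, 1, 2, 3, 4, 5} → {0, 1, 2, 3, 4}.
Read 'a': {0, 1, 2, 3, 4} → {1, 2, 3, 5}.
Read 'a': {1, 2, 3, 5} → {1, 2, 3}.
Read 'c': {1, 2, 3} → {0, 1, 3, 4}.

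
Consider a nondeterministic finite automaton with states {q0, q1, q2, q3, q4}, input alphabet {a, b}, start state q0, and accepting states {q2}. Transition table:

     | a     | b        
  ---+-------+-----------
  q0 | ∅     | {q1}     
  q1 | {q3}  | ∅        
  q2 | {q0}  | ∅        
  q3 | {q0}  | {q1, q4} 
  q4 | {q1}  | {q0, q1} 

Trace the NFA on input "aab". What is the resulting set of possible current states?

∅

Start in {q0}.
Read 'a': {q0} → ∅.
The set is empty and remains empty for the remaining 2 symbols.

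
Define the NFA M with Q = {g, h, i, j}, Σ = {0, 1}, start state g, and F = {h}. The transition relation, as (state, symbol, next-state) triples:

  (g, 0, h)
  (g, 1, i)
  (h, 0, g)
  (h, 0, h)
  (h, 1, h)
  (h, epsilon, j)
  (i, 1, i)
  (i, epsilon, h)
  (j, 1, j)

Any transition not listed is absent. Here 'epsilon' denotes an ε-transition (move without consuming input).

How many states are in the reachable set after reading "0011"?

Start in {g}.
Read '0': {g} → {h, j}.
Read '0': {h, j} → {g, h, j}.
Read '1': {g, h, j} → {h, i, j}.
Read '1': {h, i, j} → {h, i, j}.
That set has 3 states.

3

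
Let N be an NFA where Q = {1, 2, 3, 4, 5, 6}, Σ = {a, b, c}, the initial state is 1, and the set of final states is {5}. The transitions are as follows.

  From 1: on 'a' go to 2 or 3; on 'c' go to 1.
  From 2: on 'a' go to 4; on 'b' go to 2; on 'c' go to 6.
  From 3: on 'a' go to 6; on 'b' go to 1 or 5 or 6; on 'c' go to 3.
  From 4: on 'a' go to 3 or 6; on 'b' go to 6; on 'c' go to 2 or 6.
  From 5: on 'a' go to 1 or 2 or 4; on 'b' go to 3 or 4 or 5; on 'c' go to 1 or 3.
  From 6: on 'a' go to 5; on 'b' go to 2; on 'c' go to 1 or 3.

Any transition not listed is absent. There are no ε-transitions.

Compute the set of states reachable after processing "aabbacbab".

{6}

Start in {1}.
Read 'a': {1} → {2, 3}.
Read 'a': {2, 3} → {4, 6}.
Read 'b': {4, 6} → {2, 6}.
Read 'b': {2, 6} → {2}.
Read 'a': {2} → {4}.
Read 'c': {4} → {2, 6}.
Read 'b': {2, 6} → {2}.
Read 'a': {2} → {4}.
Read 'b': {4} → {6}.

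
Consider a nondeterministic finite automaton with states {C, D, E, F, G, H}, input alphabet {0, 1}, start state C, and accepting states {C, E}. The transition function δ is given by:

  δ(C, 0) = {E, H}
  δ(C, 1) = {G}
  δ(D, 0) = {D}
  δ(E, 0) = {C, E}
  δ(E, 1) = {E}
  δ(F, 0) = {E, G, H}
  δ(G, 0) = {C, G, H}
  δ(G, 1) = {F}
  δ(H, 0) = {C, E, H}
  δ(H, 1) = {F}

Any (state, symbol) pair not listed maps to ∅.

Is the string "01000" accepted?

Yes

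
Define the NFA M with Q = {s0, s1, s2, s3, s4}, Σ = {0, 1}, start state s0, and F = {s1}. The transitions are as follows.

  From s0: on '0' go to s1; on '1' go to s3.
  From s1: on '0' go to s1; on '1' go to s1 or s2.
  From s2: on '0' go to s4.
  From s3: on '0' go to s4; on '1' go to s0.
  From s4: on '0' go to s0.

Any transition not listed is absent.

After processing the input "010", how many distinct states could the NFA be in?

2

Start in {s0}.
Read '0': s0→{s1}; now {s1}.
Read '1': s1→{s1, s2}; now {s1, s2}.
Read '0': s1→{s1}, s2→{s4}; now {s1, s4}.
That set has 2 states.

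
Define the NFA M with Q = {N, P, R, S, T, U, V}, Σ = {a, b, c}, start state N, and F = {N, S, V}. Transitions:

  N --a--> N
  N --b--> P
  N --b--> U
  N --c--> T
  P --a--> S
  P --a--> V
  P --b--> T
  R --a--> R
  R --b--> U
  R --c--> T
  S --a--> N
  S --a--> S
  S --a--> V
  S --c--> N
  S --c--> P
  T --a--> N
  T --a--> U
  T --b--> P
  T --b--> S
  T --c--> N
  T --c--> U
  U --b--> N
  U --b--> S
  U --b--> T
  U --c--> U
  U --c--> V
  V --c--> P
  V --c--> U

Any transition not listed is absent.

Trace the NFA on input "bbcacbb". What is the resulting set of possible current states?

Start in {N}.
Read 'b': N→{P, U}; now {P, U}.
Read 'b': P→{T}, U→{N, S, T}; now {N, S, T}.
Read 'c': N→{T}, S→{N, P}, T→{N, U}; now {N, P, T, U}.
Read 'a': N→{N}, P→{S, V}, T→{N, U}, U→∅; now {N, S, U, V}.
Read 'c': N→{T}, S→{N, P}, U→{U, V}, V→{P, U}; now {N, P, T, U, V}.
Read 'b': N→{P, U}, P→{T}, T→{P, S}, U→{N, S, T}, V→∅; now {N, P, S, T, U}.
Read 'b': N→{P, U}, P→{T}, S→∅, T→{P, S}, U→{N, S, T}; now {N, P, S, T, U}.

{N, P, S, T, U}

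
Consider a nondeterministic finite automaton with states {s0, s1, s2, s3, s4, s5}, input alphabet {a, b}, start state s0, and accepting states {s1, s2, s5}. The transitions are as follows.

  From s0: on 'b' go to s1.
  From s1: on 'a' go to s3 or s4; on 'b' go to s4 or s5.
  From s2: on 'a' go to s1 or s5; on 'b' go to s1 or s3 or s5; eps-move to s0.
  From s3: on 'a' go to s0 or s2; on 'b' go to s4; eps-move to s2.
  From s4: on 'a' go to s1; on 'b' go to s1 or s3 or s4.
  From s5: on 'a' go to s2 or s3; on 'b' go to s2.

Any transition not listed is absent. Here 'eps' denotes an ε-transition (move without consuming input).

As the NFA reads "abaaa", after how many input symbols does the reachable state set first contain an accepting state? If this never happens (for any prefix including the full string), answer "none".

none

Start in {s0}.
Read 'a': s0→∅; now ∅.
The set is empty and remains empty for the remaining 4 symbols.
No reachable set along the way intersects F.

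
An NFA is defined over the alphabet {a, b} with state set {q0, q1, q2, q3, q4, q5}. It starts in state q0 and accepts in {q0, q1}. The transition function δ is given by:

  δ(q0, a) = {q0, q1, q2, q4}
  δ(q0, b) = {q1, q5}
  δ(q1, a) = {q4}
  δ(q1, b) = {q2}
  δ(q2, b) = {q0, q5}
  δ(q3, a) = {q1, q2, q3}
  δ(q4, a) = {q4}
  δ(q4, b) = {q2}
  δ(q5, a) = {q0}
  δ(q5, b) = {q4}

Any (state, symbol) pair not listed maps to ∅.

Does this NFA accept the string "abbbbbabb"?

Yes

Start in {q0}.
Read 'a': {q0} → {q0, q1, q2, q4}.
Read 'b': {q0, q1, q2, q4} → {q0, q1, q2, q5}.
Read 'b': {q0, q1, q2, q5} → {q0, q1, q2, q4, q5}.
Read 'b': {q0, q1, q2, q4, q5} → {q0, q1, q2, q4, q5}.
Read 'b': {q0, q1, q2, q4, q5} → {q0, q1, q2, q4, q5}.
Read 'b': {q0, q1, q2, q4, q5} → {q0, q1, q2, q4, q5}.
Read 'a': {q0, q1, q2, q4, q5} → {q0, q1, q2, q4}.
Read 'b': {q0, q1, q2, q4} → {q0, q1, q2, q5}.
Read 'b': {q0, q1, q2, q5} → {q0, q1, q2, q4, q5}.
The final set {q0, q1, q2, q4, q5} contains the accepting states q0, q1.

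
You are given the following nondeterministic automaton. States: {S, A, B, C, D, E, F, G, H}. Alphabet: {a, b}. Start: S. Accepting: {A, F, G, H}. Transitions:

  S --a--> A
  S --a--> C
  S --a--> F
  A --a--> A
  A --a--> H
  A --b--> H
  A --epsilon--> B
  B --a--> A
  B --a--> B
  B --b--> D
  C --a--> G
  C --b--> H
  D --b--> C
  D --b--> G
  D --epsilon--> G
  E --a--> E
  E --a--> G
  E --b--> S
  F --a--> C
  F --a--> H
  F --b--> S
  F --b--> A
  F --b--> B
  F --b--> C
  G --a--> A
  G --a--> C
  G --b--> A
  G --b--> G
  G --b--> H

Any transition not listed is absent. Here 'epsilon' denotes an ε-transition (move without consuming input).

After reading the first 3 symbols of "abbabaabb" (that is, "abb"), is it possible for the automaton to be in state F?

No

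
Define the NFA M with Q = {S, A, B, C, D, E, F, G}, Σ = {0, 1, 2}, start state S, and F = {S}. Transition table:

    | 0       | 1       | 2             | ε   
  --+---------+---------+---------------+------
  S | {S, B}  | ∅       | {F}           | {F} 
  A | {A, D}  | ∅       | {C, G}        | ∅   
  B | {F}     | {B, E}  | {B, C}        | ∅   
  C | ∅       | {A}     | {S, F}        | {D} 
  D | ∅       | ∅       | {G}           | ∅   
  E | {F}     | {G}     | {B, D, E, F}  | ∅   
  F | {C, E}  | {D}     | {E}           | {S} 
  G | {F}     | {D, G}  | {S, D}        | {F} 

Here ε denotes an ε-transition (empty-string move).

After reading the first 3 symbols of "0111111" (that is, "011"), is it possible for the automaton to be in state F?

Yes

Start: ε-closure({S}) = {S, F}.
Read '0': S→{S, B}, F→{C, E}; union {S, B, C, E}; ε-closure = {S, B, C, D, E, F}.
Read '1': S→∅, B→{B, E}, C→{A}, D→∅, E→{G}, F→{D}; union {A, B, D, E, G}; ε-closure = {S, A, B, D, E, F, G}.
Read '1': S→∅, A→∅, B→{B, E}, D→∅, E→{G}, F→{D}, G→{D, G}; union {B, D, E, G}; ε-closure = {S, B, D, E, F, G}.
State F is in {S, B, D, E, F, G}.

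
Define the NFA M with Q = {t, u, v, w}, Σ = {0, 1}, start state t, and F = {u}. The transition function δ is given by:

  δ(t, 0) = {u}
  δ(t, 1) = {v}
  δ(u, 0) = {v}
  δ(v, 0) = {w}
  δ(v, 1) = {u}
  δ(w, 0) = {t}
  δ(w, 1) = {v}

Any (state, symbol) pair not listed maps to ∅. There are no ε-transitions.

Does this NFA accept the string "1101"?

Start in {t}.
Read '1': {t} → {v}.
Read '1': {v} → {u}.
Read '0': {u} → {v}.
Read '1': {v} → {u}.
The final set {u} contains the accepting state u.

Yes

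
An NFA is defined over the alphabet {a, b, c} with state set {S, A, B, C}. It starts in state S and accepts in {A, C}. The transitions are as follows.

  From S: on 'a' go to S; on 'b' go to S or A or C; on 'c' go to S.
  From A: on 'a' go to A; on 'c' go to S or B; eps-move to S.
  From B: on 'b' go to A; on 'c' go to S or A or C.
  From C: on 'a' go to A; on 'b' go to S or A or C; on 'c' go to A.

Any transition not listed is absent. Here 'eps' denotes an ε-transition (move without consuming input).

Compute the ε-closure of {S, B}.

{S, B}

Begin with {S, B}.
No ε-moves leave this set, so the closure equals the set itself.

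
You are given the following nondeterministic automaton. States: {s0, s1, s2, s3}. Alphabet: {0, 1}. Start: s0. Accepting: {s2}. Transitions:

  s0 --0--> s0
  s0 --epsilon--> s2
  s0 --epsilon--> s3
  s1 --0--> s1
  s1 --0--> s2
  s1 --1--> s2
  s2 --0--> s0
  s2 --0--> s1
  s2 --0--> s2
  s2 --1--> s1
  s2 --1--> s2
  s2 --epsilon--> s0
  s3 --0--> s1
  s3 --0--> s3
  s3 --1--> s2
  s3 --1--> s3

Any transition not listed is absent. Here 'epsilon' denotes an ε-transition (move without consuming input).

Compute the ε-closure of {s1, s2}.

{s0, s1, s2, s3}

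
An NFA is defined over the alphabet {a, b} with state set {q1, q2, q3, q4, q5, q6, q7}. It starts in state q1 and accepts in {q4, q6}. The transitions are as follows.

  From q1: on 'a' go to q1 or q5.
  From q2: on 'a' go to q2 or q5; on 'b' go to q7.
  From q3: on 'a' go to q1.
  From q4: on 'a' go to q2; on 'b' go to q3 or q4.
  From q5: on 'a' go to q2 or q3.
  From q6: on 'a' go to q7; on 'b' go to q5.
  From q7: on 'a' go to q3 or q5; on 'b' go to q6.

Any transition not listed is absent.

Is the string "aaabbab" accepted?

Yes

Start in {q1}.
Read 'a': {q1} → {q1, q5}.
Read 'a': {q1, q5} → {q1, q2, q3, q5}.
Read 'a': {q1, q2, q3, q5} → {q1, q2, q3, q5}.
Read 'b': {q1, q2, q3, q5} → {q7}.
Read 'b': {q7} → {q6}.
Read 'a': {q6} → {q7}.
Read 'b': {q7} → {q6}.
The final set {q6} contains the accepting state q6.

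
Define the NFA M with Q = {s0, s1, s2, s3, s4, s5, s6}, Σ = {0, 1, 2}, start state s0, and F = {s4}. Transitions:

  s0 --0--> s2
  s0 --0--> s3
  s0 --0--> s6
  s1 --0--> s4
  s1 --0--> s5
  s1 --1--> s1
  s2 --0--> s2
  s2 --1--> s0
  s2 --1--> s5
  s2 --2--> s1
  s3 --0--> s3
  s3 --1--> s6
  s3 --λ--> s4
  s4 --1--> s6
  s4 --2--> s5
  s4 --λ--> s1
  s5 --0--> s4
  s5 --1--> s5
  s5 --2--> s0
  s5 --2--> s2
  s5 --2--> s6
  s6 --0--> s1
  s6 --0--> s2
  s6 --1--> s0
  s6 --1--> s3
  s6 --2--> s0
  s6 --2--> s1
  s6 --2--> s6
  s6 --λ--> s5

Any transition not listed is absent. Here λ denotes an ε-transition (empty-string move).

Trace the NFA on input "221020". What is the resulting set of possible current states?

∅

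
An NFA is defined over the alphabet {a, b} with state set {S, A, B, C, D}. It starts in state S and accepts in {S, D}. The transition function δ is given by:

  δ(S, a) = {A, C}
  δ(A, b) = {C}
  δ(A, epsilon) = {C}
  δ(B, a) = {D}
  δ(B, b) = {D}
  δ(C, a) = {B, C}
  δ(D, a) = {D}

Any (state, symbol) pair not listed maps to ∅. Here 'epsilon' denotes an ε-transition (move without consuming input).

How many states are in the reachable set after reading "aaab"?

1

Start in {S}.
Read 'a': S→{A, C}; now {A, C}.
Read 'a': A→∅, C→{B, C}; now {B, C}.
Read 'a': B→{D}, C→{B, C}; now {B, C, D}.
Read 'b': B→{D}, C→∅, D→∅; now {D}.
That set has 1 state.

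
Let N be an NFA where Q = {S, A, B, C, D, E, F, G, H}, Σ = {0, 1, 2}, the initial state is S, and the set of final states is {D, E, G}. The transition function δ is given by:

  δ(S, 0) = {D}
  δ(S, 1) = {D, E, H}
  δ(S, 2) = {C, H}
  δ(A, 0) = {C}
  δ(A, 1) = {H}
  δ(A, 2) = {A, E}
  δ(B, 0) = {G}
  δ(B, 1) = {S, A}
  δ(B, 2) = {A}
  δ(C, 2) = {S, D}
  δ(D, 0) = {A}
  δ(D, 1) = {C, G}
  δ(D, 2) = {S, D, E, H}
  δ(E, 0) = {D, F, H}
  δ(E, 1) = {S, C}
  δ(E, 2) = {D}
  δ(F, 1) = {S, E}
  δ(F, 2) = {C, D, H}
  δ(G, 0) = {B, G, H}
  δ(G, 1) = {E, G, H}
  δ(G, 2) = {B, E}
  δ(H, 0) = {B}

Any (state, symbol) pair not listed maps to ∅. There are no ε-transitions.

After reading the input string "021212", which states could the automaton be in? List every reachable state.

{S, A, B, C, D, E, H}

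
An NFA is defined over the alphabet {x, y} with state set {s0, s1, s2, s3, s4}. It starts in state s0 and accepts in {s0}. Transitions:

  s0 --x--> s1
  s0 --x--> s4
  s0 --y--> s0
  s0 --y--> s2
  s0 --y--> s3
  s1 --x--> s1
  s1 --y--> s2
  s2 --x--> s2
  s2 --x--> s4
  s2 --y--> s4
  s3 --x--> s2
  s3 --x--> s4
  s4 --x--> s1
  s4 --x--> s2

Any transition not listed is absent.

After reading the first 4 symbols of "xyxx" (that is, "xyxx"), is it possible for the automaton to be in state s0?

No

Start in {s0}.
Read 'x': {s0} → {s1, s4}.
Read 'y': {s1, s4} → {s2}.
Read 'x': {s2} → {s2, s4}.
Read 'x': {s2, s4} → {s1, s2, s4}.
State s0 is not in {s1, s2, s4}.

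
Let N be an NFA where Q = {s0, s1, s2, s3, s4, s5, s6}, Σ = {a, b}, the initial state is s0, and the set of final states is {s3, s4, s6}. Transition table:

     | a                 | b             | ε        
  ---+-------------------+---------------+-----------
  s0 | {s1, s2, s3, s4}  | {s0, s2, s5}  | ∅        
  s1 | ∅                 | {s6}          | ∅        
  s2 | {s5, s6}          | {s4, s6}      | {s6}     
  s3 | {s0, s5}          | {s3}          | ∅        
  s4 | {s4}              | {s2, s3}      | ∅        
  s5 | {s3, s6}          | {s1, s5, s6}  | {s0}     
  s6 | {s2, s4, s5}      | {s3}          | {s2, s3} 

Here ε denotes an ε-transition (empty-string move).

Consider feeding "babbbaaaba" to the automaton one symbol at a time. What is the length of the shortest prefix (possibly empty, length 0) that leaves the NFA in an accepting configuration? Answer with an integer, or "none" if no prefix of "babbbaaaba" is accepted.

1

Start in {s0}.
Read 'b': s0→{s0, s2, s5}; union {s0, s2, s5}; ε-closure = {s0, s2, s3, s5, s6}.
None of the earlier sets intersect F, but {s0, s2, s3, s5, s6} does.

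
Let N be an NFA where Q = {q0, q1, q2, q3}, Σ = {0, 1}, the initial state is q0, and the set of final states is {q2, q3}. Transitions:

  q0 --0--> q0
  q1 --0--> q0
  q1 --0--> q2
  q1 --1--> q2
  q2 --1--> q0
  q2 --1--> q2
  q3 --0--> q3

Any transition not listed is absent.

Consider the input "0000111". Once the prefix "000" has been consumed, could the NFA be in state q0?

Yes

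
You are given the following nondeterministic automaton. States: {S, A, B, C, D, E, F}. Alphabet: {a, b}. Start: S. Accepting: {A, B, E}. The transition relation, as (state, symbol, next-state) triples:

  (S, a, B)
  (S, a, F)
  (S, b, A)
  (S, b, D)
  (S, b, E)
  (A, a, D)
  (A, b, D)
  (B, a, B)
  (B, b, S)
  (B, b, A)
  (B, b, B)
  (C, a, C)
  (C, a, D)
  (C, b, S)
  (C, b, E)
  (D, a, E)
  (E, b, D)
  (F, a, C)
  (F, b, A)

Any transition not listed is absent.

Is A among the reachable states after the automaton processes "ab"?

Yes

Start in {S}.
Read 'a': {S} → {B, F}.
Read 'b': {B, F} → {S, A, B}.
State A is in {S, A, B}.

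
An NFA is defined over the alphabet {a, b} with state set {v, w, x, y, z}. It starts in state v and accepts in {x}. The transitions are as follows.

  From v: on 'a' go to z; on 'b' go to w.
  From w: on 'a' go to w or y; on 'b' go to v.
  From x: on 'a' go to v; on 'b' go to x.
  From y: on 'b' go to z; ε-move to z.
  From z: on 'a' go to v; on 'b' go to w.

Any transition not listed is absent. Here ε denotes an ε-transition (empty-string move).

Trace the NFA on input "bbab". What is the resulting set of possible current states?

{w}

Start in {v}.
Read 'b': v→{w}; now {w}.
Read 'b': w→{v}; now {v}.
Read 'a': v→{z}; now {z}.
Read 'b': z→{w}; now {w}.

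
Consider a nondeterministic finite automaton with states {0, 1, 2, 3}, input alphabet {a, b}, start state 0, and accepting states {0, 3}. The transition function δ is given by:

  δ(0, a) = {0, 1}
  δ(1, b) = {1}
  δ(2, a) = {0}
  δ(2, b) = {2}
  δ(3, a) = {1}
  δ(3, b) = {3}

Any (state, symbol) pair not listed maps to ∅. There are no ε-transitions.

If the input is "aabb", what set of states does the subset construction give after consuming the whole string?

{1}

Start in {0}.
Read 'a': {0} → {0, 1}.
Read 'a': {0, 1} → {0, 1}.
Read 'b': {0, 1} → {1}.
Read 'b': {1} → {1}.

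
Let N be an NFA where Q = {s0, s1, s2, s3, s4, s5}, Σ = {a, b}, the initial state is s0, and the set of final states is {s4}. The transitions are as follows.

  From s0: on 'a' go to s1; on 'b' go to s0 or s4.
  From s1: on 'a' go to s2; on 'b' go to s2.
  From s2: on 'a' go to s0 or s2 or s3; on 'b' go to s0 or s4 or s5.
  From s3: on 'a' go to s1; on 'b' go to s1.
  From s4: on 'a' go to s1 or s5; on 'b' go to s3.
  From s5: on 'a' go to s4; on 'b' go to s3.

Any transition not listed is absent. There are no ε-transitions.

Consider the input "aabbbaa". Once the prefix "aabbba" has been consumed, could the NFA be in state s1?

Yes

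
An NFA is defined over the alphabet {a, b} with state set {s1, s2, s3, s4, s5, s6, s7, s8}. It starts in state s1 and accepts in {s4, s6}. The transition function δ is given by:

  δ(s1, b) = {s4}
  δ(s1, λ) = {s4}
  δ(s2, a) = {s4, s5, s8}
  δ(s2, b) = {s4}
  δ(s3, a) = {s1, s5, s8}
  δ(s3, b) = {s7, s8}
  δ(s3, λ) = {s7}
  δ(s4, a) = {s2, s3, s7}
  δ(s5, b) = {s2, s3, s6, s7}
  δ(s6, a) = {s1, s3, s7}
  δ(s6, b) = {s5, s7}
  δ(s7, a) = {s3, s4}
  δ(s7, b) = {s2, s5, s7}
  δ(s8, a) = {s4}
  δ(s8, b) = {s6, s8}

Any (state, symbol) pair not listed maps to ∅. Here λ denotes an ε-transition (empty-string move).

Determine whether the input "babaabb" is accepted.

Start: ε-closure({s1}) = {s1, s4}.
Read 'b': s1→{s4}, s4→∅; now {s4}.
Read 'a': s4→{s2, s3, s7}; now {s2, s3, s7}.
Read 'b': s2→{s4}, s3→{s7, s8}, s7→{s2, s5, s7}; now {s2, s4, s5, s7, s8}.
Read 'a': s2→{s4, s5, s8}, s4→{s2, s3, s7}, s5→∅, s7→{s3, s4}, s8→{s4}; now {s2, s3, s4, s5, s7, s8}.
Read 'a': s2→{s4, s5, s8}, s3→{s1, s5, s8}, s4→{s2, s3, s7}, s5→∅, s7→{s3, s4}, s8→{s4}; now {s1, s2, s3, s4, s5, s7, s8}.
Read 'b': s1→{s4}, s2→{s4}, s3→{s7, s8}, s4→∅, s5→{s2, s3, s6, s7}, s7→{s2, s5, s7}, s8→{s6, s8}; now {s2, s3, s4, s5, s6, s7, s8}.
Read 'b': s2→{s4}, s3→{s7, s8}, s4→∅, s5→{s2, s3, s6, s7}, s6→{s5, s7}, s7→{s2, s5, s7}, s8→{s6, s8}; now {s2, s3, s4, s5, s6, s7, s8}.
The final set {s2, s3, s4, s5, s6, s7, s8} contains the accepting states s4, s6.

Yes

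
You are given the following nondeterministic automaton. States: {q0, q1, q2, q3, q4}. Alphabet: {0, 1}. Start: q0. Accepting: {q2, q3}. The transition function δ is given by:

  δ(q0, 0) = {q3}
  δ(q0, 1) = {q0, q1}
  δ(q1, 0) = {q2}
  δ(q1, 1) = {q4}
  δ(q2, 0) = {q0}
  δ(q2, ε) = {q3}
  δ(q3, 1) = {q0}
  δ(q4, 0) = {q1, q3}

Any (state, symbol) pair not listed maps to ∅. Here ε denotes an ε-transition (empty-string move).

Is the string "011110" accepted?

Start in {q0}.
Read '0': q0→{q3}; now {q3}.
Read '1': q3→{q0}; now {q0}.
Read '1': q0→{q0, q1}; now {q0, q1}.
Read '1': q0→{q0, q1}, q1→{q4}; now {q0, q1, q4}.
Read '1': q0→{q0, q1}, q1→{q4}, q4→∅; now {q0, q1, q4}.
Read '0': q0→{q3}, q1→{q2}, q4→{q1, q3}; now {q1, q2, q3}.
The final set {q1, q2, q3} contains the accepting states q2, q3.

Yes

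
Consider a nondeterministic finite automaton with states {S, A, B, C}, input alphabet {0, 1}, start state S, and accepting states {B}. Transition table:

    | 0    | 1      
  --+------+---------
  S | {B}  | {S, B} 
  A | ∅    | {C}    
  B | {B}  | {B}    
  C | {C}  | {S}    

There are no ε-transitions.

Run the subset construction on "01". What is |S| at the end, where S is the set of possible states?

1

Start in {S}.
Read '0': S→{B}; now {B}.
Read '1': B→{B}; now {B}.
That set has 1 state.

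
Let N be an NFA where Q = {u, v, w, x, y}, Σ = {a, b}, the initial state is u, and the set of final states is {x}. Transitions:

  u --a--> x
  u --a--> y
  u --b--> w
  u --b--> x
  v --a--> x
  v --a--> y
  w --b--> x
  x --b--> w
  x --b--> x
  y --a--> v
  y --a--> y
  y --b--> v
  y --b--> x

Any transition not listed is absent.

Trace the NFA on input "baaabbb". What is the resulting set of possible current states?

∅

Start in {u}.
Read 'b': u→{w, x}; now {w, x}.
Read 'a': w→∅, x→∅; now ∅.
The set is empty and remains empty for the remaining 5 symbols.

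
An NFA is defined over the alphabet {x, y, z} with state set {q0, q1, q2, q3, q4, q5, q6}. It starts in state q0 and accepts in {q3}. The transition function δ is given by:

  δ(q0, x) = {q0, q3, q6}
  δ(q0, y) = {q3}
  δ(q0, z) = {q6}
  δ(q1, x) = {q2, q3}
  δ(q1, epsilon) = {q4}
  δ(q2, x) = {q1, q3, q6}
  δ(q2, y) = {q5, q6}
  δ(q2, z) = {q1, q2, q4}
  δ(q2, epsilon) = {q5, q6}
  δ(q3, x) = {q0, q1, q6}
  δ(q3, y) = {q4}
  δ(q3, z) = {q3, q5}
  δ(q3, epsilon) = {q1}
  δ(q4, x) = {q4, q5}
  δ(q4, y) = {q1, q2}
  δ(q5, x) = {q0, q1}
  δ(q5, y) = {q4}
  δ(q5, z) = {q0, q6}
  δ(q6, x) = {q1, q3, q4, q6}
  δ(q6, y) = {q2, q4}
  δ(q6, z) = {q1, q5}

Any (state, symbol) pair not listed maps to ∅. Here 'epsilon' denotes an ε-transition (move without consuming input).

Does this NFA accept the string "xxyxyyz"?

Start in {q0}.
Read 'x': q0→{q0, q3, q6}; union {q0, q3, q6}; ε-closure = {q0, q1, q3, q4, q6}.
Read 'x': q0→{q0, q3, q6}, q1→{q2, q3}, q3→{q0, q1, q6}, q4→{q4, q5}, q6→{q1, q3, q4, q6}; now {q0, q1, q2, q3, q4, q5, q6}.
Read 'y': q0→{q3}, q1→∅, q2→{q5, q6}, q3→{q4}, q4→{q1, q2}, q5→{q4}, q6→{q2, q4}; now {q1, q2, q3, q4, q5, q6}.
Read 'x': q1→{q2, q3}, q2→{q1, q3, q6}, q3→{q0, q1, q6}, q4→{q4, q5}, q5→{q0, q1}, q6→{q1, q3, q4, q6}; now {q0, q1, q2, q3, q4, q5, q6}.
Read 'y': q0→{q3}, q1→∅, q2→{q5, q6}, q3→{q4}, q4→{q1, q2}, q5→{q4}, q6→{q2, q4}; now {q1, q2, q3, q4, q5, q6}.
Read 'y': q1→∅, q2→{q5, q6}, q3→{q4}, q4→{q1, q2}, q5→{q4}, q6→{q2, q4}; now {q1, q2, q4, q5, q6}.
Read 'z': q1→∅, q2→{q1, q2, q4}, q4→∅, q5→{q0, q6}, q6→{q1, q5}; now {q0, q1, q2, q4, q5, q6}.
The final set {q0, q1, q2, q4, q5, q6} contains no accepting state.

No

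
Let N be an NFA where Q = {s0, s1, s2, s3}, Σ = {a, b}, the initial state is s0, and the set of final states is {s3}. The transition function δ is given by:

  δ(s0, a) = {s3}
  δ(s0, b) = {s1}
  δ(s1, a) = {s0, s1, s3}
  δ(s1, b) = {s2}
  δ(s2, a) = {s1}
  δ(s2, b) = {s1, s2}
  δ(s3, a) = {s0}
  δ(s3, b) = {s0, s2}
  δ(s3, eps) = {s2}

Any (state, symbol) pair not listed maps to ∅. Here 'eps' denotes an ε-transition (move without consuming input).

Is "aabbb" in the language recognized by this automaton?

Start in {s0}.
Read 'a': {s0} → {s2, s3}.
Read 'a': {s2, s3} → {s0, s1}.
Read 'b': {s0, s1} → {s1, s2}.
Read 'b': {s1, s2} → {s1, s2}.
Read 'b': {s1, s2} → {s1, s2}.
The final set {s1, s2} contains no accepting state.

No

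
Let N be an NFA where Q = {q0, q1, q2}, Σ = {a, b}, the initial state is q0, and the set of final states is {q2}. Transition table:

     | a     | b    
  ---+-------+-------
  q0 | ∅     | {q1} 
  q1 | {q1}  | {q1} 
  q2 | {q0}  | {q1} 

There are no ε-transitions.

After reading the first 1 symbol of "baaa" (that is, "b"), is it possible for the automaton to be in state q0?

Start in {q0}.
Read 'b': q0→{q1}; now {q1}.
State q0 is not in {q1}.

No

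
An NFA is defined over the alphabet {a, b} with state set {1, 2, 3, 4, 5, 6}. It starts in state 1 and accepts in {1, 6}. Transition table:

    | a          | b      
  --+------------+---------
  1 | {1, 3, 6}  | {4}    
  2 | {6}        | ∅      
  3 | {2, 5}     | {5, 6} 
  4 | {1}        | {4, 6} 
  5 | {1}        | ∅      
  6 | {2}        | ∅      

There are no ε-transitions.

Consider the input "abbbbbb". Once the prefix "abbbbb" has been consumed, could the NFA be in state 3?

Start in {1}.
Read 'a': 1→{1, 3, 6}; now {1, 3, 6}.
Read 'b': 1→{4}, 3→{5, 6}, 6→∅; now {4, 5, 6}.
Read 'b': 4→{4, 6}, 5→∅, 6→∅; now {4, 6}.
Read 'b': 4→{4, 6}, 6→∅; now {4, 6}.
Read 'b': 4→{4, 6}, 6→∅; now {4, 6}.
Read 'b': 4→{4, 6}, 6→∅; now {4, 6}.
State 3 is not in {4, 6}.

No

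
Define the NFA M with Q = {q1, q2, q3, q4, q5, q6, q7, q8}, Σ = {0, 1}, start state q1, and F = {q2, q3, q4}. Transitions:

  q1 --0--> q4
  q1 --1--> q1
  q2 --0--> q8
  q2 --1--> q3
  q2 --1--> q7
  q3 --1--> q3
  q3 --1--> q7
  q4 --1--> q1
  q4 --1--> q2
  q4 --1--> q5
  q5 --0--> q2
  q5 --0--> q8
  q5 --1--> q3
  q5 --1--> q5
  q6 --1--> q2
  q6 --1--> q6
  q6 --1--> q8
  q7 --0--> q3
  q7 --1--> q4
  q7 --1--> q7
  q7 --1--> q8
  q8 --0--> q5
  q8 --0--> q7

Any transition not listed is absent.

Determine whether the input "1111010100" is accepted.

Start in {q1}.
Read '1': q1→{q1}; now {q1}.
Read '1': q1→{q1}; now {q1}.
Read '1': q1→{q1}; now {q1}.
Read '1': q1→{q1}; now {q1}.
Read '0': q1→{q4}; now {q4}.
Read '1': q4→{q1, q2, q5}; now {q1, q2, q5}.
Read '0': q1→{q4}, q2→{q8}, q5→{q2, q8}; now {q2, q4, q8}.
Read '1': q2→{q3, q7}, q4→{q1, q2, q5}, q8→∅; now {q1, q2, q3, q5, q7}.
Read '0': q1→{q4}, q2→{q8}, q3→∅, q5→{q2, q8}, q7→{q3}; now {q2, q3, q4, q8}.
Read '0': q2→{q8}, q3→∅, q4→∅, q8→{q5, q7}; now {q5, q7, q8}.
The final set {q5, q7, q8} contains no accepting state.

No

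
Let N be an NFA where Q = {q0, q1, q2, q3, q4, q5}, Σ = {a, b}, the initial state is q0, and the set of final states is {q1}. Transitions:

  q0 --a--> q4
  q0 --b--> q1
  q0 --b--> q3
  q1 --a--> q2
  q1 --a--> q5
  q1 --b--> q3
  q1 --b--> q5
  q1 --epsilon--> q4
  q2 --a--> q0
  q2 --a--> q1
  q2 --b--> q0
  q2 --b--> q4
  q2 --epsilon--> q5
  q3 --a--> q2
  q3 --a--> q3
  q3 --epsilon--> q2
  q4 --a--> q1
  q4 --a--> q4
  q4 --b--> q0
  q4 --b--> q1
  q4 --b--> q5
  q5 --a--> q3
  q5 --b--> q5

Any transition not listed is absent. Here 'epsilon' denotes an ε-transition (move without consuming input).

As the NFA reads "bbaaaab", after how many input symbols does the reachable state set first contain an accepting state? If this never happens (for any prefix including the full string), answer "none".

1

Start in {q0}.
Read 'b': {q0} → {q1, q2, q3, q4, q5}.
None of the earlier sets intersect F, but {q1, q2, q3, q4, q5} does.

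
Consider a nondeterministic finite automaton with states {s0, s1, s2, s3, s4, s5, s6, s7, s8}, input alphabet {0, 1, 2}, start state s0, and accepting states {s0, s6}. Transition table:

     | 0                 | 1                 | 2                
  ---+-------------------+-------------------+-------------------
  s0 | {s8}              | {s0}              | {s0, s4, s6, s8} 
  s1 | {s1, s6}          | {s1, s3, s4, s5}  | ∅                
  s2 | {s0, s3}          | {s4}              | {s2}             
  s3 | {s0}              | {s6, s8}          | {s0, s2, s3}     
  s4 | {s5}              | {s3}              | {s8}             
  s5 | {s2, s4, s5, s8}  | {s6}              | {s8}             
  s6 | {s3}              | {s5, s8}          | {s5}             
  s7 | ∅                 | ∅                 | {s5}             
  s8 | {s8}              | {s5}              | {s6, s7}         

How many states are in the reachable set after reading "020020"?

Start in {s0}.
Read '0': s0→{s8}; now {s8}.
Read '2': s8→{s6, s7}; now {s6, s7}.
Read '0': s6→{s3}, s7→∅; now {s3}.
Read '0': s3→{s0}; now {s0}.
Read '2': s0→{s0, s4, s6, s8}; now {s0, s4, s6, s8}.
Read '0': s0→{s8}, s4→{s5}, s6→{s3}, s8→{s8}; now {s3, s5, s8}.
That set has 3 states.

3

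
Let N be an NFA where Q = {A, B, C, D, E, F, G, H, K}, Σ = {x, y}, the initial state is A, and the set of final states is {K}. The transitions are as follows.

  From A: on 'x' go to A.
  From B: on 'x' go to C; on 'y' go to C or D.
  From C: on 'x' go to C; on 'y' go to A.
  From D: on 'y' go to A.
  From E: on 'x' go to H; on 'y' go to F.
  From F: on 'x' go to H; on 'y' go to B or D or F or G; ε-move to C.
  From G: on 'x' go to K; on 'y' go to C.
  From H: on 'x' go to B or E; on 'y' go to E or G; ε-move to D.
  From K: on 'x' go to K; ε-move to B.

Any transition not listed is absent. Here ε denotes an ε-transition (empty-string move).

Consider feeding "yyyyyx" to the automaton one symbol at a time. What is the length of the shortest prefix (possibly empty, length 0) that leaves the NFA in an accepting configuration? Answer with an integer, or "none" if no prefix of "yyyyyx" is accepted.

none

Start in {A}.
Read 'y': A→∅; now ∅.
The set is empty and remains empty for the remaining 5 symbols.
No reachable set along the way intersects F.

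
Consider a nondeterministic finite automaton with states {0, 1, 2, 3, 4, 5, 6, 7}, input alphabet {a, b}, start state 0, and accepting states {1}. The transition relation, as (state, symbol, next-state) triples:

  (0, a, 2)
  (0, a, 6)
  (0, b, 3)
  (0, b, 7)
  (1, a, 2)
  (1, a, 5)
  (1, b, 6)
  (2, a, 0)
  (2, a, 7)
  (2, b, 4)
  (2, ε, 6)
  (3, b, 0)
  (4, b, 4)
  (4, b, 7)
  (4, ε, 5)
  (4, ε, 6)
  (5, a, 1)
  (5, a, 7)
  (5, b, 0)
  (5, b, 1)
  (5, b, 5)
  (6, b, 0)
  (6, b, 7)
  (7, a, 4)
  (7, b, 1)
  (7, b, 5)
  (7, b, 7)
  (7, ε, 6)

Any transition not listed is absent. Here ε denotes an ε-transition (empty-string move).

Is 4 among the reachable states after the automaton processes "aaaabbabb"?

Yes

Start in {0}.
Read 'a': 0→{2, 6}; now {2, 6}.
Read 'a': 2→{0, 7}, 6→∅; union {0, 7}; ε-closure = {0, 6, 7}.
Read 'a': 0→{2, 6}, 6→∅, 7→{4}; union {2, 4, 6}; ε-closure = {2, 4, 5, 6}.
Read 'a': 2→{0, 7}, 4→∅, 5→{1, 7}, 6→∅; union {0, 1, 7}; ε-closure = {0, 1, 6, 7}.
Read 'b': 0→{3, 7}, 1→{6}, 6→{0, 7}, 7→{1, 5, 7}; now {0, 1, 3, 5, 6, 7}.
Read 'b': 0→{3, 7}, 1→{6}, 3→{0}, 5→{0, 1, 5}, 6→{0, 7}, 7→{1, 5, 7}; now {0, 1, 3, 5, 6, 7}.
Read 'a': 0→{2, 6}, 1→{2, 5}, 3→∅, 5→{1, 7}, 6→∅, 7→{4}; now {1, 2, 4, 5, 6, 7}.
Read 'b': 1→{6}, 2→{4}, 4→{4, 7}, 5→{0, 1, 5}, 6→{0, 7}, 7→{1, 5, 7}; now {0, 1, 4, 5, 6, 7}.
Read 'b': 0→{3, 7}, 1→{6}, 4→{4, 7}, 5→{0, 1, 5}, 6→{0, 7}, 7→{1, 5, 7}; now {0, 1, 3, 4, 5, 6, 7}.
State 4 is in {0, 1, 3, 4, 5, 6, 7}.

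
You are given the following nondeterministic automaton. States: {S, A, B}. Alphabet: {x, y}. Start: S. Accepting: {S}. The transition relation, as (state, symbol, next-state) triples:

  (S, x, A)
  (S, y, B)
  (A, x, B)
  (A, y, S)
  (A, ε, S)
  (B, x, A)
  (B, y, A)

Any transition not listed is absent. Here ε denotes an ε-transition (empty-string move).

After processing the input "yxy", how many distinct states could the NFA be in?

2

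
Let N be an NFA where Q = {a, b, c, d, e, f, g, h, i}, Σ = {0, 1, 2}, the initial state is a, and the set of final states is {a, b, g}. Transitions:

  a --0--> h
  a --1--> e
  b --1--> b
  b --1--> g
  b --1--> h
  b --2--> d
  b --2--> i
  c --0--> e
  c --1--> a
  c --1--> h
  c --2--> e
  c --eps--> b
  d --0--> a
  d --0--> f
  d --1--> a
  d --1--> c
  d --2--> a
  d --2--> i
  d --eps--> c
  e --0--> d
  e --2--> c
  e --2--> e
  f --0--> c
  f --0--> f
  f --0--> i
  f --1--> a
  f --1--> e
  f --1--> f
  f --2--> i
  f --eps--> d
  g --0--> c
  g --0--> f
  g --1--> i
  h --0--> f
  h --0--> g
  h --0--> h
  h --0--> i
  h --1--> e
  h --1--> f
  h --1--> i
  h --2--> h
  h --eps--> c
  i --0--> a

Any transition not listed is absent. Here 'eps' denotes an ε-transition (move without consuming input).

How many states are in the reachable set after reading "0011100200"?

9

Start in {a}.
Read '0': a→{h}; union {h}; ε-closure = {b, c, h}.
Read '0': b→∅, c→{e}, h→{f, g, h, i}; union {e, f, g, h, i}; ε-closure = {b, c, d, e, f, g, h, i}.
Read '1': b→{b, g, h}, c→{a, h}, d→{a, c}, e→∅, f→{a, e, f}, g→{i}, h→{e, f, i}, i→∅; union {a, b, c, e, f, g, h, i}; ε-closure = {a, b, c, d, e, f, g, h, i}.
Read '1': a→{e}, b→{b, g, h}, c→{a, h}, d→{a, c}, e→∅, f→{a, e, f}, g→{i}, h→{e, f, i}, i→∅; union {a, b, c, e, f, g, h, i}; ε-closure = {a, b, c, d, e, f, g, h, i}.
Read '1': a→{e}, b→{b, g, h}, c→{a, h}, d→{a, c}, e→∅, f→{a, e, f}, g→{i}, h→{e, f, i}, i→∅; union {a, b, c, e, f, g, h, i}; ε-closure = {a, b, c, d, e, f, g, h, i}.
Read '0': a→{h}, b→∅, c→{e}, d→{a, f}, e→{d}, f→{c, f, i}, g→{c, f}, h→{f, g, h, i}, i→{a}; union {a, c, d, e, f, g, h, i}; ε-closure = {a, b, c, d, e, f, g, h, i}.
Read '0': a→{h}, b→∅, c→{e}, d→{a, f}, e→{d}, f→{c, f, i}, g→{c, f}, h→{f, g, h, i}, i→{a}; union {a, c, d, e, f, g, h, i}; ε-closure = {a, b, c, d, e, f, g, h, i}.
Read '2': a→∅, b→{d, i}, c→{e}, d→{a, i}, e→{c, e}, f→{i}, g→∅, h→{h}, i→∅; union {a, c, d, e, h, i}; ε-closure = {a, b, c, d, e, h, i}.
Read '0': a→{h}, b→∅, c→{e}, d→{a, f}, e→{d}, h→{f, g, h, i}, i→{a}; union {a, d, e, f, g, h, i}; ε-closure = {a, b, c, d, e, f, g, h, i}.
Read '0': a→{h}, b→∅, c→{e}, d→{a, f}, e→{d}, f→{c, f, i}, g→{c, f}, h→{f, g, h, i}, i→{a}; union {a, c, d, e, f, g, h, i}; ε-closure = {a, b, c, d, e, f, g, h, i}.
That set has 9 states.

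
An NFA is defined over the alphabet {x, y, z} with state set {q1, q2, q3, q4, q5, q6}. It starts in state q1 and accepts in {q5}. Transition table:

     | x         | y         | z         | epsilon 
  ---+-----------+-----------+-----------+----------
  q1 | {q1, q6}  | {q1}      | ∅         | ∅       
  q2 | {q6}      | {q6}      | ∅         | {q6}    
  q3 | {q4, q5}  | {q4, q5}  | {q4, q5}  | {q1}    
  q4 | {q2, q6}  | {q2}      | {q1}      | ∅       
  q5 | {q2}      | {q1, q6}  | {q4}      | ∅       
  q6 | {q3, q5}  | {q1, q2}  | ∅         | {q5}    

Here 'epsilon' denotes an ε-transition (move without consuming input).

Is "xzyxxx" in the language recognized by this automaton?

Yes

Start in {q1}.
Read 'x': q1→{q1, q6}; union {q1, q6}; ε-closure = {q1, q5, q6}.
Read 'z': q1→∅, q5→{q4}, q6→∅; now {q4}.
Read 'y': q4→{q2}; union {q2}; ε-closure = {q2, q5, q6}.
Read 'x': q2→{q6}, q5→{q2}, q6→{q3, q5}; union {q2, q3, q5, q6}; ε-closure = {q1, q2, q3, q5, q6}.
Read 'x': q1→{q1, q6}, q2→{q6}, q3→{q4, q5}, q5→{q2}, q6→{q3, q5}; now {q1, q2, q3, q4, q5, q6}.
Read 'x': q1→{q1, q6}, q2→{q6}, q3→{q4, q5}, q4→{q2, q6}, q5→{q2}, q6→{q3, q5}; now {q1, q2, q3, q4, q5, q6}.
The final set {q1, q2, q3, q4, q5, q6} contains the accepting state q5.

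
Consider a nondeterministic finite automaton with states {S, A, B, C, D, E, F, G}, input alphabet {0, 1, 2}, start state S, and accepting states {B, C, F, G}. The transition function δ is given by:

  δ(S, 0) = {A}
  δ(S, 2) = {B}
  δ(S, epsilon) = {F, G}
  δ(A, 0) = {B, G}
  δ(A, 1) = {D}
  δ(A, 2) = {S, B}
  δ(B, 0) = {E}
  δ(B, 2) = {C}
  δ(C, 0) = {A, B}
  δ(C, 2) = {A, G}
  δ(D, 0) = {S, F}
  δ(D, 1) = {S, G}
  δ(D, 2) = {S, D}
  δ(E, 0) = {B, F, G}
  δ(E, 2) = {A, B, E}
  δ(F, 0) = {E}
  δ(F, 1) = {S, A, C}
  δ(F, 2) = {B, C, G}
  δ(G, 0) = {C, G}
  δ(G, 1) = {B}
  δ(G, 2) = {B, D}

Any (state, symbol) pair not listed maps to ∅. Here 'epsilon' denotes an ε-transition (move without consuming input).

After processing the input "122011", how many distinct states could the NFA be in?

7

Start: ε-closure({S}) = {S, F, G}.
Read '1': {S, F, G} → {S, A, B, C, F, G}.
Read '2': {S, A, B, C, F, G} → {S, A, B, C, D, F, G}.
Read '2': {S, A, B, C, D, F, G} → {S, A, B, C, D, F, G}.
Read '0': {S, A, B, C, D, F, G} → {S, A, B, C, E, F, G}.
Read '1': {S, A, B, C, E, F, G} → {S, A, B, C, D, F, G}.
Read '1': {S, A, B, C, D, F, G} → {S, A, B, C, D, F, G}.
That set has 7 states.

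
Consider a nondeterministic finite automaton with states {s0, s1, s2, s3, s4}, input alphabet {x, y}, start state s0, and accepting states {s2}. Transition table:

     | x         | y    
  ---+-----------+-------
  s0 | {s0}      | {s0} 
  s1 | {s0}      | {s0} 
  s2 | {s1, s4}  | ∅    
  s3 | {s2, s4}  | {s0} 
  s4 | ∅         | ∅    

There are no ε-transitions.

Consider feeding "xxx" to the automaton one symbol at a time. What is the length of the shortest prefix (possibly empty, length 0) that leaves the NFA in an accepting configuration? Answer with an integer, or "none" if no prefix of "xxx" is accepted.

Start in {s0}.
Read 'x': s0→{s0}; now {s0}.
Read 'x': s0→{s0}; now {s0}.
Read 'x': s0→{s0}; now {s0}.
No reachable set along the way intersects F.

none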